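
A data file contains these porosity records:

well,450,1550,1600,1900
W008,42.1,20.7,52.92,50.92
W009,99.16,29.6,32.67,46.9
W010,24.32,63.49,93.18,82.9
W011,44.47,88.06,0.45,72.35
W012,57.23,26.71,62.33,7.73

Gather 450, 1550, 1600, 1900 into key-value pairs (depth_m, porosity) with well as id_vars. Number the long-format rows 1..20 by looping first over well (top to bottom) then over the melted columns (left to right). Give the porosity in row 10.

63.49

20 rows total (5 × 4). Row 10: index ⌊(10-1)/4⌋ = 2 into well → W010; (10-1) mod 4 = 1 into the melted columns → 1550.
So row 10 is (W010, 1550, 63.49); porosity = 63.49.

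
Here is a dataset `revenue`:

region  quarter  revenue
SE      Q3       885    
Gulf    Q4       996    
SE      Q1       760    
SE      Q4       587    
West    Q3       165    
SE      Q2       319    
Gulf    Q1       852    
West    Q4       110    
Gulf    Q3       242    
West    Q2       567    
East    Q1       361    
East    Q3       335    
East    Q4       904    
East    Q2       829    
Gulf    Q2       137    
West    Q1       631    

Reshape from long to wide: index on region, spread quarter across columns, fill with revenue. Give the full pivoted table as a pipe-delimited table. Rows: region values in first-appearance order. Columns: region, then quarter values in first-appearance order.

| region | Q3 | Q4 | Q1 | Q2 |
| SE | 885 | 587 | 760 | 319 |
| Gulf | 242 | 996 | 852 | 137 |
| West | 165 | 110 | 631 | 567 |
| East | 335 | 904 | 361 | 829 |

Columns: region plus the 4 distinct quarter values (Q3, Q4, Q1, Q2).
For example, row SE column Q3 takes revenue=885 from the long row (SE, Q3).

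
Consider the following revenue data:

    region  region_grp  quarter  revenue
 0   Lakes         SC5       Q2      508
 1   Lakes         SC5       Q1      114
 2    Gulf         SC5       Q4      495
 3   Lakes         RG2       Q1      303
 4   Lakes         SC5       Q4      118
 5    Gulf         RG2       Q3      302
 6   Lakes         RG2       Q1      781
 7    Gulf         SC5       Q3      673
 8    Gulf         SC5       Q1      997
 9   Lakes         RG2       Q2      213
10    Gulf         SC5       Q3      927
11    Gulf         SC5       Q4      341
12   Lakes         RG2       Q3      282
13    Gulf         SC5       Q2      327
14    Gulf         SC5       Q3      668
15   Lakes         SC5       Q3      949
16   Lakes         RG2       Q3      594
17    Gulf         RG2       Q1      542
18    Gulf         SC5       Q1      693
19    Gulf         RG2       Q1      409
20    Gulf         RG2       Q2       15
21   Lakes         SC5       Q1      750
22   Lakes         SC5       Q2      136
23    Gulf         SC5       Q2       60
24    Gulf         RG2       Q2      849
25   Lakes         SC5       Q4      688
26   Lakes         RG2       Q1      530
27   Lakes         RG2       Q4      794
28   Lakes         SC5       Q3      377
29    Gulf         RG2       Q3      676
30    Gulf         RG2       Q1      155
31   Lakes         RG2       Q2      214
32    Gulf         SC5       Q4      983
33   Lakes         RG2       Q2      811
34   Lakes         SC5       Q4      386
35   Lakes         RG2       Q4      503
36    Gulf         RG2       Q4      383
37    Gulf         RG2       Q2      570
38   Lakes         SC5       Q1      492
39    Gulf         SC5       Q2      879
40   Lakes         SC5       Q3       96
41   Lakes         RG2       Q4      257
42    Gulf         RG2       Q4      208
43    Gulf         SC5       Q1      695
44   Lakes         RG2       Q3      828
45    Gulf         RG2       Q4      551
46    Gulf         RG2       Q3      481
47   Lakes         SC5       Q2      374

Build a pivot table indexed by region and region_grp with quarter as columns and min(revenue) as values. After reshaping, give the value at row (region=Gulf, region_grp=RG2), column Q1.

155

Rows with region=Gulf, region_grp=RG2 and quarter=Q1: revenue values are 542, 409, 155.
min(542, 409, 155) = 155.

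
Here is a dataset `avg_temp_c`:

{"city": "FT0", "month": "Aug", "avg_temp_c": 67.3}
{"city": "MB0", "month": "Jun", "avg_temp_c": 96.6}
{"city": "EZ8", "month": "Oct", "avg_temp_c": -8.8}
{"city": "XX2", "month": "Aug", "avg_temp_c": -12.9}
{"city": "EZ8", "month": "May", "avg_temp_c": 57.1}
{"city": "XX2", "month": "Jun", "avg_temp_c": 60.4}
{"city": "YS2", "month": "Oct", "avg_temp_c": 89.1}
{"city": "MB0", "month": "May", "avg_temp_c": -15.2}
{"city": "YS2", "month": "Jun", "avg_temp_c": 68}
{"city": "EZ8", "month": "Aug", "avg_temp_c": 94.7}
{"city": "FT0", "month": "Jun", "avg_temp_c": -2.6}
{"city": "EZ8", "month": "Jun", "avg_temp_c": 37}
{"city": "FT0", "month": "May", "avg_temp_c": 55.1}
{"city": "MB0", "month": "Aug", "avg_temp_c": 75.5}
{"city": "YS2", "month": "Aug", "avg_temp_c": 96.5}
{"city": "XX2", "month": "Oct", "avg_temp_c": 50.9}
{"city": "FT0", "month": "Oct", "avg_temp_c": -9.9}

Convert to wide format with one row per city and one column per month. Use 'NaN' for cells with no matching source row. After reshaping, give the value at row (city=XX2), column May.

No long-format row has city=XX2 and month=May, so the cell is NaN.

NaN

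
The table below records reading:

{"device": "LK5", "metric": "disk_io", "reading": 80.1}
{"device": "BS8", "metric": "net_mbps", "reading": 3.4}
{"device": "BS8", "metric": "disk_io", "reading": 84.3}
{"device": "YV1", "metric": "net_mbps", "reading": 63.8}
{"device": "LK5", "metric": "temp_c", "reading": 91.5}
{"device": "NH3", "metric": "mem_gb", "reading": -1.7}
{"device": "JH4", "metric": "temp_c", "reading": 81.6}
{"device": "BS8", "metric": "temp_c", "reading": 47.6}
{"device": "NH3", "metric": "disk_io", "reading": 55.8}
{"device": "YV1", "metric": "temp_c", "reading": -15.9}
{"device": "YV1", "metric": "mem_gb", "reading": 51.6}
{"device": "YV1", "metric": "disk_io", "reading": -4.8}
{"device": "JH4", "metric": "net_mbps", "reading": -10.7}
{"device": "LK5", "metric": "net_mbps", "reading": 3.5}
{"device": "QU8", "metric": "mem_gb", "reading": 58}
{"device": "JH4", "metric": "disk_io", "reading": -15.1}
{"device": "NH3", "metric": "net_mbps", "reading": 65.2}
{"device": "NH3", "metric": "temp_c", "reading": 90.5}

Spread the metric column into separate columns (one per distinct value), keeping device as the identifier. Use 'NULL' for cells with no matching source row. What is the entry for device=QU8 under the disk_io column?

No long-format row has device=QU8 and metric=disk_io, so the cell is NULL.

NULL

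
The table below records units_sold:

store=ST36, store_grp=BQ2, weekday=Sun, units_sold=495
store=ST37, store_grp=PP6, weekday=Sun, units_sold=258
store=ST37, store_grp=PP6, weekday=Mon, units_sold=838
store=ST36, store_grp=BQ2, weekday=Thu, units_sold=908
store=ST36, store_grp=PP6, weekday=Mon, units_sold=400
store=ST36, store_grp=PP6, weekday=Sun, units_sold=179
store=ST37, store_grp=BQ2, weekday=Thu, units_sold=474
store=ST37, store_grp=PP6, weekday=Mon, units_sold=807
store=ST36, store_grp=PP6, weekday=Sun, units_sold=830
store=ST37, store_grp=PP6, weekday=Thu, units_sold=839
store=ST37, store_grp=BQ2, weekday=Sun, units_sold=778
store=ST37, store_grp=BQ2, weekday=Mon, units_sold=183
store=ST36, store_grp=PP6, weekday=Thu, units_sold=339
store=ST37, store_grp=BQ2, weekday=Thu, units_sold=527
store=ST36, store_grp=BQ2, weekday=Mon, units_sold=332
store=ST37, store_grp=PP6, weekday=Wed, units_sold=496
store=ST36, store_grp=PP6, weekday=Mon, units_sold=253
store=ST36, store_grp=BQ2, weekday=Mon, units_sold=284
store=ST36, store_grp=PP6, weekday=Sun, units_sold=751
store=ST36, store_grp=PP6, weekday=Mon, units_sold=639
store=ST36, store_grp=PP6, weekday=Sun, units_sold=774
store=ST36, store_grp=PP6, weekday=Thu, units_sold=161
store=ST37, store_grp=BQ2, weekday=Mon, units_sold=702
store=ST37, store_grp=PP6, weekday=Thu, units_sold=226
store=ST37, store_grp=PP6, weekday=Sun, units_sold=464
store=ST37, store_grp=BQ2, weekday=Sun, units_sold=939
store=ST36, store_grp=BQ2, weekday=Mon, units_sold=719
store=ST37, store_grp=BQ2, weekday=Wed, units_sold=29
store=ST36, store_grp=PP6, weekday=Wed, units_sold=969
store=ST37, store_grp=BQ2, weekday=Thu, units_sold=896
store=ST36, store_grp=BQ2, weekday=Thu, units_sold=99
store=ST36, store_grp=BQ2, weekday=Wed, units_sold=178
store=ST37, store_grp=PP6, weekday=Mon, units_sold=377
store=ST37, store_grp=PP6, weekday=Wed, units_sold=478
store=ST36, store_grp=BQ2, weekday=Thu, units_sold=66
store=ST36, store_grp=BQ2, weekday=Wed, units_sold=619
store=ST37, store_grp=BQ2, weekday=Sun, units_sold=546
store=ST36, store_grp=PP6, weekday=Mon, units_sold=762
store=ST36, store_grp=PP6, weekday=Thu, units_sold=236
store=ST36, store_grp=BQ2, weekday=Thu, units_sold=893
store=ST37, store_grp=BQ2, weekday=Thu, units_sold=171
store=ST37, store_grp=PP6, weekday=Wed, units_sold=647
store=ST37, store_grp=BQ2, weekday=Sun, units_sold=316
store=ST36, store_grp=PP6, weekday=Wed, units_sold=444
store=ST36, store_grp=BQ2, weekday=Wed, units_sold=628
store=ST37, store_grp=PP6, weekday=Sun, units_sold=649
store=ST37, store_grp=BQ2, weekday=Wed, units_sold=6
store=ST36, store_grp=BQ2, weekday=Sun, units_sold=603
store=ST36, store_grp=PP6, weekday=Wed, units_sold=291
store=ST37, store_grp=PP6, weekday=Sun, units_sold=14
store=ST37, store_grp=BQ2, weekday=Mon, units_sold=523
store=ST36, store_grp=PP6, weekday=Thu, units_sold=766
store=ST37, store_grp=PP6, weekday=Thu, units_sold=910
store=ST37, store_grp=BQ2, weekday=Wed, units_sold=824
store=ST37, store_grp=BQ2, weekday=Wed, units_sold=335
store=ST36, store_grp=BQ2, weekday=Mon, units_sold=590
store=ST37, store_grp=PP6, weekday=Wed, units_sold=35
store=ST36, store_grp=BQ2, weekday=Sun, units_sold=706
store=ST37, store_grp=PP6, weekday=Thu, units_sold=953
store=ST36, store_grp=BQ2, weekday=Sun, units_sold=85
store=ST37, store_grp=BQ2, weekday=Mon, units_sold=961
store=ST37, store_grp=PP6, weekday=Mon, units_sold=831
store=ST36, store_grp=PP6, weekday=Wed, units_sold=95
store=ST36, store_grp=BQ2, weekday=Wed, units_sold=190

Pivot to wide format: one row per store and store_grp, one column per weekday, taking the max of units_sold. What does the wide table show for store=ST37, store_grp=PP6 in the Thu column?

Rows with store=ST37, store_grp=PP6 and weekday=Thu: units_sold values are 839, 226, 910, 953.
max(839, 226, 910, 953) = 953.

953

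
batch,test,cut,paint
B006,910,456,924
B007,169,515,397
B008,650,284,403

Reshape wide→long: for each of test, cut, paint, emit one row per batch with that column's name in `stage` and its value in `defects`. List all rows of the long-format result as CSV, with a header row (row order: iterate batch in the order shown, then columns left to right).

batch,stage,defects
B006,test,910
B006,cut,456
B006,paint,924
B007,test,169
B007,cut,515
B007,paint,397
B008,test,650
B008,cut,284
B008,paint,403

Each (batch, column) pair becomes one row: 3 × 3 = 9 rows.
For example, (B006, test) → defects=910.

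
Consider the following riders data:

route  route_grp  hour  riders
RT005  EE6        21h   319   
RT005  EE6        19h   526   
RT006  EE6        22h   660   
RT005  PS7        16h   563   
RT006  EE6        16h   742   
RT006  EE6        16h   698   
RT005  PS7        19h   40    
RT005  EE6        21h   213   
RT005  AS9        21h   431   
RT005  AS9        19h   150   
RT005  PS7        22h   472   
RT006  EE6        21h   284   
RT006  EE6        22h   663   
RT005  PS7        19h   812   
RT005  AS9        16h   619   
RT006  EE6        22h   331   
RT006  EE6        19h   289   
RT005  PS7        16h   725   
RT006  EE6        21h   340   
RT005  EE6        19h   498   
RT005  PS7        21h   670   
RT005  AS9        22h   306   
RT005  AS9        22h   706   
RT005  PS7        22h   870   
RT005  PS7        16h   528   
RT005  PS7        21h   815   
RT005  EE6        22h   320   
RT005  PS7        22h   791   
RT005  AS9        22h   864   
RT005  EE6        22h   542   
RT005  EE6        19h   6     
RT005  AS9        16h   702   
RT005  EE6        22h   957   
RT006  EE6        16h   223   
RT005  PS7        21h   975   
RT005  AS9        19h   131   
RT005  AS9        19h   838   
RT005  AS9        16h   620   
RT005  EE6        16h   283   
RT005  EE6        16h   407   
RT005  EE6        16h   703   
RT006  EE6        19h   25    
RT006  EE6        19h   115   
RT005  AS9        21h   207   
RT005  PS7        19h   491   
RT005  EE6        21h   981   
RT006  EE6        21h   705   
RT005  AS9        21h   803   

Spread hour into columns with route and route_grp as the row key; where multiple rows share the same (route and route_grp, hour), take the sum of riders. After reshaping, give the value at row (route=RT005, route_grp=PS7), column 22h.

Rows with route=RT005, route_grp=PS7 and hour=22h: riders values are 472, 870, 791.
472 + 870 + 791 = 2133.

2133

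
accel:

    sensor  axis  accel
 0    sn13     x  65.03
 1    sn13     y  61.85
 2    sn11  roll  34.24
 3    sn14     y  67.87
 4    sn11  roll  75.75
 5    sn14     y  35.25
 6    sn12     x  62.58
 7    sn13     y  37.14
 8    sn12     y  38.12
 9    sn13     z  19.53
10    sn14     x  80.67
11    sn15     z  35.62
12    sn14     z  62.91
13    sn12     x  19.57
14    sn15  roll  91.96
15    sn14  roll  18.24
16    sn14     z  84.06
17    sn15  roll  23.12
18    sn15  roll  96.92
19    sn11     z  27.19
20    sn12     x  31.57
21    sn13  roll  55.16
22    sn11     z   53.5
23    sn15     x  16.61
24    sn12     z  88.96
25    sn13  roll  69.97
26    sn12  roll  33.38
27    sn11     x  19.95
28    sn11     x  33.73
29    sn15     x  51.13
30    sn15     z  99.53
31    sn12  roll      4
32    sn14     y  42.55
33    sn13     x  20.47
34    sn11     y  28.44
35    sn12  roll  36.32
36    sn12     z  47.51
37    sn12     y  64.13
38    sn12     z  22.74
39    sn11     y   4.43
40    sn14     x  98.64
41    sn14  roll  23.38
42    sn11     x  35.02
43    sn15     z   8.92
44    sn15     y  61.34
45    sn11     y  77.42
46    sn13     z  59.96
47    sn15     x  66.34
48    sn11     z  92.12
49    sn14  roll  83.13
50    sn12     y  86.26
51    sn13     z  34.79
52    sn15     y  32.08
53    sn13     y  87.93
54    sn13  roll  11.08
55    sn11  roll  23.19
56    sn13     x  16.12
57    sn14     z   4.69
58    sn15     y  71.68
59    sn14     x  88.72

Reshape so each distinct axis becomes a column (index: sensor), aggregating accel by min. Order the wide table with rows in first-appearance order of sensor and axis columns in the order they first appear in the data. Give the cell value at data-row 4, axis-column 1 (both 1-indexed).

19.57

With rows in first-appearance order of sensor, row 4 is sensor=sn12. axis columns in first-appearance order: x, y, roll, z; column 1 is x.
Long rows with sensor=sn12, axis=x: min(62.58, 19.57, 31.57) = 19.57.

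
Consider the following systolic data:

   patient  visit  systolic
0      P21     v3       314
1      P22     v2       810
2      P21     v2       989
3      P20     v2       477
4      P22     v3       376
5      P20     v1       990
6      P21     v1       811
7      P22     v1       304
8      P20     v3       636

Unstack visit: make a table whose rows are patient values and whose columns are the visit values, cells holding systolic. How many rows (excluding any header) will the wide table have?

3 distinct patient values → 3 rows.

3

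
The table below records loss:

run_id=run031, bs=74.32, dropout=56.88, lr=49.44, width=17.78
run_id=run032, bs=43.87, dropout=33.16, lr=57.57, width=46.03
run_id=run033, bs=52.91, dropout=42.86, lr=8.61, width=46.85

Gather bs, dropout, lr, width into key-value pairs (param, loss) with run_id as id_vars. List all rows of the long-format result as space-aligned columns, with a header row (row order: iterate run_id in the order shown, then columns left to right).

Each (run_id, column) pair becomes one row: 3 × 4 = 12 rows.
For example, (run031, bs) → loss=74.32.

run_id  param    loss 
run031  bs       74.32
run031  dropout  56.88
run031  lr       49.44
run031  width    17.78
run032  bs       43.87
run032  dropout  33.16
run032  lr       57.57
run032  width    46.03
run033  bs       52.91
run033  dropout  42.86
run033  lr       8.61 
run033  width    46.85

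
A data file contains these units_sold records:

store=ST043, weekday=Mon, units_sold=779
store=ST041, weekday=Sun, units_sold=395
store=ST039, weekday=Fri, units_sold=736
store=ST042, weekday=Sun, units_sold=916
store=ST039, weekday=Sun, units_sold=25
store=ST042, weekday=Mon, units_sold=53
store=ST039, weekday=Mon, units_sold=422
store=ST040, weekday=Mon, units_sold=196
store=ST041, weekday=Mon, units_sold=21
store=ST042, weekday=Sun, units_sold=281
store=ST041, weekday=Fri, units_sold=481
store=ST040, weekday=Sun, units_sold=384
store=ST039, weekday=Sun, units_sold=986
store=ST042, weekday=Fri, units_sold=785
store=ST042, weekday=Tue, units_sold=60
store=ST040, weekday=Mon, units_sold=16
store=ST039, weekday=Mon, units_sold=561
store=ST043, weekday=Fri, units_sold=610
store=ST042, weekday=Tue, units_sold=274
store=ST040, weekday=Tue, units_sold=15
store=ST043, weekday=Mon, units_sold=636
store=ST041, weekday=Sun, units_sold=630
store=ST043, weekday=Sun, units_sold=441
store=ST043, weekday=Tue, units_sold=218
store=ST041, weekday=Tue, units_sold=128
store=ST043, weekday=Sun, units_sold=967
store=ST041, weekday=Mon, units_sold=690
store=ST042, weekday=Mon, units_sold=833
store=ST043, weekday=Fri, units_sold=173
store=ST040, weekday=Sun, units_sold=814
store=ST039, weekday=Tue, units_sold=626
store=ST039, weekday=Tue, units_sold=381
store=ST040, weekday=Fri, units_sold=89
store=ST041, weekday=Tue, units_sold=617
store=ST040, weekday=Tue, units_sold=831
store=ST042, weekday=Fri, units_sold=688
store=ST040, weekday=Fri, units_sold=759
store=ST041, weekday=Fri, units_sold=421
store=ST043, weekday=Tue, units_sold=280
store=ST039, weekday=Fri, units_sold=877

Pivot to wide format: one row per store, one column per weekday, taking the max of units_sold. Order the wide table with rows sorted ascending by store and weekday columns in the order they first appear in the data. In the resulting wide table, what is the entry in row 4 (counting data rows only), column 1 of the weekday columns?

With rows sorted ascending by store, row 4 is store=ST042. weekday columns in first-appearance order: Mon, Sun, Fri, Tue; column 1 is Mon.
Long rows with store=ST042, weekday=Mon: max(53, 833) = 833.

833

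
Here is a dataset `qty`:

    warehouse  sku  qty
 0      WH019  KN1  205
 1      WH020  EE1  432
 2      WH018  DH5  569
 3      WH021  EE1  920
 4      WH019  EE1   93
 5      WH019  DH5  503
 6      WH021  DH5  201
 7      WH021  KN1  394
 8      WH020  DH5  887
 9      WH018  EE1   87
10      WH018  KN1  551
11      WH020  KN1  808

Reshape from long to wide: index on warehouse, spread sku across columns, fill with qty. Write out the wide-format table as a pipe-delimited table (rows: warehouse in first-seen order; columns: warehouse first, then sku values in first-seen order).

Columns: warehouse plus the 3 distinct sku values (KN1, EE1, DH5).
For example, row WH019 column KN1 takes qty=205 from the long row (WH019, KN1).

| warehouse | KN1 | EE1 | DH5 |
| WH019 | 205 | 93 | 503 |
| WH020 | 808 | 432 | 887 |
| WH018 | 551 | 87 | 569 |
| WH021 | 394 | 920 | 201 |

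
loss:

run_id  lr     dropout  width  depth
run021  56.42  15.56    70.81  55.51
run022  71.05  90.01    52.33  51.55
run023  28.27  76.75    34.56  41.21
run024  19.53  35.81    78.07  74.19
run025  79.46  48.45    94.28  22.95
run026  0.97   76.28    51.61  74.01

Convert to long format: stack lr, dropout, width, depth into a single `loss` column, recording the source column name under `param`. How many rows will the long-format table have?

24

6 run_id values × 4 melted columns = 24 rows.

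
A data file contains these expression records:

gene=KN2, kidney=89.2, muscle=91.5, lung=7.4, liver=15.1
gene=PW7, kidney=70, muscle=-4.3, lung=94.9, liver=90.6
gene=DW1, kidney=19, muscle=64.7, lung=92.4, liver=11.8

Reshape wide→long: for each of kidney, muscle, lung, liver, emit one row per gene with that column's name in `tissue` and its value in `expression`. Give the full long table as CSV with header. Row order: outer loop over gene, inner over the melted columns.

Each (gene, column) pair becomes one row: 3 × 4 = 12 rows.
For example, (KN2, kidney) → expression=89.2.

gene,tissue,expression
KN2,kidney,89.2
KN2,muscle,91.5
KN2,lung,7.4
KN2,liver,15.1
PW7,kidney,70
PW7,muscle,-4.3
PW7,lung,94.9
PW7,liver,90.6
DW1,kidney,19
DW1,muscle,64.7
DW1,lung,92.4
DW1,liver,11.8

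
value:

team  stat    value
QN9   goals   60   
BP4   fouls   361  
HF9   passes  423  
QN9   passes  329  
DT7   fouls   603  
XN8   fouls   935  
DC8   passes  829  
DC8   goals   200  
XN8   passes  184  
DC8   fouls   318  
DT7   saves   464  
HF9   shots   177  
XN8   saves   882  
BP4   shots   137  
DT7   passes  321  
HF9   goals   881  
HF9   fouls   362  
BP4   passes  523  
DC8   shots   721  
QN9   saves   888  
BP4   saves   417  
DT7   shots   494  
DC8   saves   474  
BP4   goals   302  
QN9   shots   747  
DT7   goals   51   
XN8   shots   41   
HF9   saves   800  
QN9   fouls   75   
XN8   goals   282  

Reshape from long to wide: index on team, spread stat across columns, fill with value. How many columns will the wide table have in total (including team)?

6

1 column for team plus 5 distinct stat values → 6 columns.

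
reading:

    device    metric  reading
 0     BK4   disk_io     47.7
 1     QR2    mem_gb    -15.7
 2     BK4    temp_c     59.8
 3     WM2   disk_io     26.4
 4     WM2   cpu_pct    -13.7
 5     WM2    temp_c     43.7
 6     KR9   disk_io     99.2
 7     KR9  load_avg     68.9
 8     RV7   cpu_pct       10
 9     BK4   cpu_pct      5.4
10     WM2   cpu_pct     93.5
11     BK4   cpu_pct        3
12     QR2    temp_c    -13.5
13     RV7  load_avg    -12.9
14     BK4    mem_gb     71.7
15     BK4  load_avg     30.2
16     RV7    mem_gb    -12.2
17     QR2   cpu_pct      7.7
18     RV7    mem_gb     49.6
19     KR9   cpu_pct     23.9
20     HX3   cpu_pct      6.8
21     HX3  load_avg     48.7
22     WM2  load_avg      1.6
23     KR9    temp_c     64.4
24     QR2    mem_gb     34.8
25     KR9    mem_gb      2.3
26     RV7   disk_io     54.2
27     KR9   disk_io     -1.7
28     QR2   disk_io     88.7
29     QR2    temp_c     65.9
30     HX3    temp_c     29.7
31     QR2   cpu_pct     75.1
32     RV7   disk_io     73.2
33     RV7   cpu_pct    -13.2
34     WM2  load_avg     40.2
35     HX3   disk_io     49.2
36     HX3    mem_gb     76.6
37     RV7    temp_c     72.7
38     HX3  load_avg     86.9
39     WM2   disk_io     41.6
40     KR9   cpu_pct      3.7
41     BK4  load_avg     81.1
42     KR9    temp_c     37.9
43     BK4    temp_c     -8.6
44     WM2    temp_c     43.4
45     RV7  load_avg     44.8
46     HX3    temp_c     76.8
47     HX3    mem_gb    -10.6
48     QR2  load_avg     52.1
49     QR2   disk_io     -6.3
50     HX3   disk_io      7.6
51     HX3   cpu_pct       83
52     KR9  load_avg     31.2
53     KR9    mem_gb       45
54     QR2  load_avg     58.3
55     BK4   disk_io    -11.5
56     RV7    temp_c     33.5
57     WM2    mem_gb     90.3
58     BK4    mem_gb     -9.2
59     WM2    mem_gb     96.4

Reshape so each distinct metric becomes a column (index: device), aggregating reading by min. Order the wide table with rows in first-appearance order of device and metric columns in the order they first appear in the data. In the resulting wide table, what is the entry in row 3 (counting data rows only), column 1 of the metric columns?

With rows in first-appearance order of device, row 3 is device=WM2. metric columns in first-appearance order: disk_io, mem_gb, temp_c, cpu_pct, load_avg; column 1 is disk_io.
Long rows with device=WM2, metric=disk_io: min(26.4, 41.6) = 26.4.

26.4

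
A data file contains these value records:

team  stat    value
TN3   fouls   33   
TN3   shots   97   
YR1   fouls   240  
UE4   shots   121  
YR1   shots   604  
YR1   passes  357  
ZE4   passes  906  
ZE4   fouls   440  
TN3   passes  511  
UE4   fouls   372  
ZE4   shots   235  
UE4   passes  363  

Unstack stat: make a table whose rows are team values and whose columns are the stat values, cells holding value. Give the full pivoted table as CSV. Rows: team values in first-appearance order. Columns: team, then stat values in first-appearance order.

Columns: team plus the 3 distinct stat values (fouls, shots, passes).
For example, row TN3 column fouls takes value=33 from the long row (TN3, fouls).

team,fouls,shots,passes
TN3,33,97,511
YR1,240,604,357
UE4,372,121,363
ZE4,440,235,906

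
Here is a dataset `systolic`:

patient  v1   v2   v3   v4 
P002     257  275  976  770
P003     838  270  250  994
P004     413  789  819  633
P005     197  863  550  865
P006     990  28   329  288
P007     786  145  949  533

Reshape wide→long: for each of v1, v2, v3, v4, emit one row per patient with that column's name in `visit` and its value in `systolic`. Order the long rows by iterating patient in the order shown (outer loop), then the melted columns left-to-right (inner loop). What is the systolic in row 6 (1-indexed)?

24 rows total (6 × 4). Row 6: index ⌊(6-1)/4⌋ = 1 into patient → P003; (6-1) mod 4 = 1 into the melted columns → v2.
So row 6 is (P003, v2, 270); systolic = 270.

270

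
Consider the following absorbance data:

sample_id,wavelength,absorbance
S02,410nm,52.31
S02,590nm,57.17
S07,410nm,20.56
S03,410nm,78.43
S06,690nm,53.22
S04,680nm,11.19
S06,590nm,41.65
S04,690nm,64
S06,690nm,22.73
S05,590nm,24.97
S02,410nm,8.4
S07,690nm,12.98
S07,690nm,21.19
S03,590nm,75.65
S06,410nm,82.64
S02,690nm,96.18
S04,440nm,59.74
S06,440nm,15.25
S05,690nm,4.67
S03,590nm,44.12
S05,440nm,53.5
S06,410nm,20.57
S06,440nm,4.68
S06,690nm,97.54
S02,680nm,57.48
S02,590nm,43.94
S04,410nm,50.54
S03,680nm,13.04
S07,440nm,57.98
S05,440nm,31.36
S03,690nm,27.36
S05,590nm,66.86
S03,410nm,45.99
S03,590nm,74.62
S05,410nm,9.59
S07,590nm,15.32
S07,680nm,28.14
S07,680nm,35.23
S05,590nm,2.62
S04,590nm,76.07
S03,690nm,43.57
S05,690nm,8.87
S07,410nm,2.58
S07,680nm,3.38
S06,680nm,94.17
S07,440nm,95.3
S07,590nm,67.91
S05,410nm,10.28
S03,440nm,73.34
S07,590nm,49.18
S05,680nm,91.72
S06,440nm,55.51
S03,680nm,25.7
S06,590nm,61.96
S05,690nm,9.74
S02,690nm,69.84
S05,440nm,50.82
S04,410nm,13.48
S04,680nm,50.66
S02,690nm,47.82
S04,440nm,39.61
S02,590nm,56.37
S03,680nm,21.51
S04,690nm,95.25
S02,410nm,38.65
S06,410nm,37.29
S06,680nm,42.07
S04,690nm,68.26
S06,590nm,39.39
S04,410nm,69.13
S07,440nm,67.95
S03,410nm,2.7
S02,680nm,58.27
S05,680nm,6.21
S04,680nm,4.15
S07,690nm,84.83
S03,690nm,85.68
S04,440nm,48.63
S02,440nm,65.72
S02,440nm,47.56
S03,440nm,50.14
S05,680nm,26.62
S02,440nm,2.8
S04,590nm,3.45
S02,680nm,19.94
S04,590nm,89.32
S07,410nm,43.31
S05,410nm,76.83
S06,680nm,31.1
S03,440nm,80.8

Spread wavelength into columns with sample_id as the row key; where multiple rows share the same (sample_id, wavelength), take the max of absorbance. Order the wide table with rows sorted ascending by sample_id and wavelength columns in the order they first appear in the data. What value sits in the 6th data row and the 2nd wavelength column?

With rows sorted ascending by sample_id, row 6 is sample_id=S07. wavelength columns in first-appearance order: 410nm, 590nm, 690nm, 680nm, 440nm; column 2 is 590nm.
Long rows with sample_id=S07, wavelength=590nm: max(15.32, 67.91, 49.18) = 67.91.

67.91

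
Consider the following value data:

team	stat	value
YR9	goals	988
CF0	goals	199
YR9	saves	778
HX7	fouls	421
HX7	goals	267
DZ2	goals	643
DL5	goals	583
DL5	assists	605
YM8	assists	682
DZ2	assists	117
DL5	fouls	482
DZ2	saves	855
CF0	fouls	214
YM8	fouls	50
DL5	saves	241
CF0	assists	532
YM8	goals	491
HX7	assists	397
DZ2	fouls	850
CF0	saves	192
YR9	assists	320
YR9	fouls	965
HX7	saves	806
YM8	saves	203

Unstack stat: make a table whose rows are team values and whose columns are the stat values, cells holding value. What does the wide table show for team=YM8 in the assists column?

Wide layout: rows indexed by team, columns are the 4 distinct stat values (goals, saves, fouls, assists).
Cell (team=YM8, stat=assists) draws from the long row where team=YM8 and stat=assists, which has value=682.

682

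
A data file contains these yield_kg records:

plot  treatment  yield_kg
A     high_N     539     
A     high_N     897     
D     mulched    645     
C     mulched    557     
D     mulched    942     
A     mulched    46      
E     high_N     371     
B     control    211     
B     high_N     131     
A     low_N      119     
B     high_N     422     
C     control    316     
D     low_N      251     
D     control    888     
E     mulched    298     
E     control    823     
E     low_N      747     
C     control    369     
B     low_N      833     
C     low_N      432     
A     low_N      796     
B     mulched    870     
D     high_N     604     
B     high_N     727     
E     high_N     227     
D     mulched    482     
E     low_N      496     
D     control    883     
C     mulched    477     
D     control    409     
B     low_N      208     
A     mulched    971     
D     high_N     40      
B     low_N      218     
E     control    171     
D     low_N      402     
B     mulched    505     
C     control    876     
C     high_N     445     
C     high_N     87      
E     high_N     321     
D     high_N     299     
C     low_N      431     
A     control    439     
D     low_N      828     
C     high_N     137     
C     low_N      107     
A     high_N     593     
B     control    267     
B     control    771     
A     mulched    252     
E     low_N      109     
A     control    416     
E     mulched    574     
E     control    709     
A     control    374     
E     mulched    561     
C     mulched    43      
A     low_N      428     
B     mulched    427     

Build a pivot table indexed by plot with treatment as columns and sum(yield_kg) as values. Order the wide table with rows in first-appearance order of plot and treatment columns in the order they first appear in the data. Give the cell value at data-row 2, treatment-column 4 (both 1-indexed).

With rows in first-appearance order of plot, row 2 is plot=D. treatment columns in first-appearance order: high_N, mulched, control, low_N; column 4 is low_N.
Long rows with plot=D, treatment=low_N: 251 + 402 + 828 = 1481.

1481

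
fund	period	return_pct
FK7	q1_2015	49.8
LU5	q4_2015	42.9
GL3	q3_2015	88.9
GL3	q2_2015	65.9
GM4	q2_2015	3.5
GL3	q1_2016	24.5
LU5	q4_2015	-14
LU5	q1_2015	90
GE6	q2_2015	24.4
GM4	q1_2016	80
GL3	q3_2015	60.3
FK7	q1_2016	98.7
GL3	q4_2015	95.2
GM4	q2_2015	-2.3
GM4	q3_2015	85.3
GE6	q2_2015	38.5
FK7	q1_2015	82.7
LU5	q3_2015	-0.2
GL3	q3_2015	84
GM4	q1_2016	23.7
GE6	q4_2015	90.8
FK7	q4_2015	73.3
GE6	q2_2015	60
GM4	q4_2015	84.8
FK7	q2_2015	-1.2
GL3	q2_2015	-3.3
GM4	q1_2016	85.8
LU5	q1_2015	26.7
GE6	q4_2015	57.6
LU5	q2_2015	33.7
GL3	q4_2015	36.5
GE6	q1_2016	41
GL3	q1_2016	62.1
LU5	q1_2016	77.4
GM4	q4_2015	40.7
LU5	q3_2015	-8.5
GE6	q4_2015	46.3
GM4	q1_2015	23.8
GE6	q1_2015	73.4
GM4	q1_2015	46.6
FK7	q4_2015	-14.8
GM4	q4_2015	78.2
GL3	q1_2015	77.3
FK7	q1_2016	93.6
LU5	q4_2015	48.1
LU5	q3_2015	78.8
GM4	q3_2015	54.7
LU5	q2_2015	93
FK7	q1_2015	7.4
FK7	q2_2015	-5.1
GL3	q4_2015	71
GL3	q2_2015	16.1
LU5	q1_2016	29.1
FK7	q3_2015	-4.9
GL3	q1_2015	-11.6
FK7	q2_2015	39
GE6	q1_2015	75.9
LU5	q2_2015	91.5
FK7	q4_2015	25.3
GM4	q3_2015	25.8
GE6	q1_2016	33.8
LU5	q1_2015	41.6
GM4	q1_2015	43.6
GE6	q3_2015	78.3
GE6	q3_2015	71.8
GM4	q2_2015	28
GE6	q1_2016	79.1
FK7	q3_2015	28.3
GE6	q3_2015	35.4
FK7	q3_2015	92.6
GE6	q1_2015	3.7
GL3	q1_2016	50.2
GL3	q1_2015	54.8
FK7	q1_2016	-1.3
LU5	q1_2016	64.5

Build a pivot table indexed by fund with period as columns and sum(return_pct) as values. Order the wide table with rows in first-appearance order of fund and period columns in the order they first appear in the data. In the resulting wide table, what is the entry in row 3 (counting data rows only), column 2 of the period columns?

With rows in first-appearance order of fund, row 3 is fund=GL3. period columns in first-appearance order: q1_2015, q4_2015, q3_2015, q2_2015, q1_2016; column 2 is q4_2015.
Long rows with fund=GL3, period=q4_2015: 95.2 + 36.5 + 71 = 202.7.

202.7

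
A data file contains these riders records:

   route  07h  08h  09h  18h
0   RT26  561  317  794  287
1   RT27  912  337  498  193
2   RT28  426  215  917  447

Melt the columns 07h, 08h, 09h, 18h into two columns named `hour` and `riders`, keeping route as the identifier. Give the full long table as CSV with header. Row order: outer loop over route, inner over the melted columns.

Each (route, column) pair becomes one row: 3 × 4 = 12 rows.
For example, (RT26, 07h) → riders=561.

route,hour,riders
RT26,07h,561
RT26,08h,317
RT26,09h,794
RT26,18h,287
RT27,07h,912
RT27,08h,337
RT27,09h,498
RT27,18h,193
RT28,07h,426
RT28,08h,215
RT28,09h,917
RT28,18h,447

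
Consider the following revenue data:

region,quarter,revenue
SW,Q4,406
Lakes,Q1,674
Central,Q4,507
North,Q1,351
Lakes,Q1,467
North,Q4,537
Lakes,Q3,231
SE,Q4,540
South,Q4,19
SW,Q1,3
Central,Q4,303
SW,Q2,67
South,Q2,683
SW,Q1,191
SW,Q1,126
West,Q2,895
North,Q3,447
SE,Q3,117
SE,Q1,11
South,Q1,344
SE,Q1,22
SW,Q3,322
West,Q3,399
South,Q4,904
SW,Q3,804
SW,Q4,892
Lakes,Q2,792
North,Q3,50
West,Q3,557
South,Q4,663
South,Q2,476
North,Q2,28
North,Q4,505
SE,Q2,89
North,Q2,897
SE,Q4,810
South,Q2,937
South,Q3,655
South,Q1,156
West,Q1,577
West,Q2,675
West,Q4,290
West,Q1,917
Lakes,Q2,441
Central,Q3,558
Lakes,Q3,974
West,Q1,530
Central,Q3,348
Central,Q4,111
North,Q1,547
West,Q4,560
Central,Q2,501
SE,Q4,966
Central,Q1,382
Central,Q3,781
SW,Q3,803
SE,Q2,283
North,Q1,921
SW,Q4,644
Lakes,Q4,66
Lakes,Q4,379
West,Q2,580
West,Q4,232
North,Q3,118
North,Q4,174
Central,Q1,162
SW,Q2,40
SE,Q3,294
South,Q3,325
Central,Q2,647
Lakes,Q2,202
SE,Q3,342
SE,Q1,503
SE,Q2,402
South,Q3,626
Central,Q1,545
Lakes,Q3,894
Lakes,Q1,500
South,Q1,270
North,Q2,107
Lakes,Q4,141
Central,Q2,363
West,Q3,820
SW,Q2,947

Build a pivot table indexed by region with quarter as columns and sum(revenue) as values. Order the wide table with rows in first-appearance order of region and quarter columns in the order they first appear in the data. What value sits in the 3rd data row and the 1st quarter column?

With rows in first-appearance order of region, row 3 is region=Central. quarter columns in first-appearance order: Q4, Q1, Q3, Q2; column 1 is Q4.
Long rows with region=Central, quarter=Q4: 507 + 303 + 111 = 921.

921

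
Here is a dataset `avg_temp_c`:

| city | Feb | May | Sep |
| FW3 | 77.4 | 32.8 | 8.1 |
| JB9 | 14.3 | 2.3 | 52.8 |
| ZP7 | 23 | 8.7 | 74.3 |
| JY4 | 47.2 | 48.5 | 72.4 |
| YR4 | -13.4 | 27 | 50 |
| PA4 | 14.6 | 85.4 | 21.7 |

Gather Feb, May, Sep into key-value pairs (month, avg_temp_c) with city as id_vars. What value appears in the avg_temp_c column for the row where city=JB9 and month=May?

2.3

Unpivoting turns each (city, wide-column) pair into one long row.
The wide cell at row JB9, column May holds 2.3, so the long row (JB9, May) has avg_temp_c=2.3.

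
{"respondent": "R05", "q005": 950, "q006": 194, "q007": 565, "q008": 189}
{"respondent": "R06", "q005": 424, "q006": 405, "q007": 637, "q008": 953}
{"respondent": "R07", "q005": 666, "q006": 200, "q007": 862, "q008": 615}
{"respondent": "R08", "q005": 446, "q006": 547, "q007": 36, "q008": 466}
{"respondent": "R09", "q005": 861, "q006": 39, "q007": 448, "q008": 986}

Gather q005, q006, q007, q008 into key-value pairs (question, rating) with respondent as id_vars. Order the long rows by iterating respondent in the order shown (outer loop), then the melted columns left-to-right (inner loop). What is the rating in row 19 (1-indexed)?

448

20 rows total (5 × 4). Row 19: index ⌊(19-1)/4⌋ = 4 into respondent → R09; (19-1) mod 4 = 2 into the melted columns → q007.
So row 19 is (R09, q007, 448); rating = 448.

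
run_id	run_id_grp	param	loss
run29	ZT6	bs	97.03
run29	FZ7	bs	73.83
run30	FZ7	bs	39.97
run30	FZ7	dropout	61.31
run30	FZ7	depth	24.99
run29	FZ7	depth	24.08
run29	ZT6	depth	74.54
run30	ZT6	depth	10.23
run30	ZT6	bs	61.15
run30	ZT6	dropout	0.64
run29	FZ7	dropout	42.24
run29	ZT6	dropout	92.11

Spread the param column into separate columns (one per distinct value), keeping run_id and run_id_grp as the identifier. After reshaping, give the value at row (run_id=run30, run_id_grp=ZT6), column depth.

Wide layout: rows indexed by run_id and run_id_grp, columns are the 3 distinct param values (bs, dropout, depth).
Cell (run_id=run30, run_id_grp=ZT6, param=depth) draws from the long row where run_id=run30, run_id_grp=ZT6 and param=depth, which has loss=10.23.

10.23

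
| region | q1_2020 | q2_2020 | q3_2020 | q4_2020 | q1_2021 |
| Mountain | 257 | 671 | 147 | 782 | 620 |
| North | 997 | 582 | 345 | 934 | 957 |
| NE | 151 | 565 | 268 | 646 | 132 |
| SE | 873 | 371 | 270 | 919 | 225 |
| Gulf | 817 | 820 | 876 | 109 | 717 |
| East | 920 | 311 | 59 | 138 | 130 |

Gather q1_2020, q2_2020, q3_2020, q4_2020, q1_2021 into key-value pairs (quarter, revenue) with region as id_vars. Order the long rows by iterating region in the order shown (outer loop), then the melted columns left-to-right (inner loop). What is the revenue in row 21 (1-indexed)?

30 rows total (6 × 5). Row 21: index ⌊(21-1)/5⌋ = 4 into region → Gulf; (21-1) mod 5 = 0 into the melted columns → q1_2020.
So row 21 is (Gulf, q1_2020, 817); revenue = 817.

817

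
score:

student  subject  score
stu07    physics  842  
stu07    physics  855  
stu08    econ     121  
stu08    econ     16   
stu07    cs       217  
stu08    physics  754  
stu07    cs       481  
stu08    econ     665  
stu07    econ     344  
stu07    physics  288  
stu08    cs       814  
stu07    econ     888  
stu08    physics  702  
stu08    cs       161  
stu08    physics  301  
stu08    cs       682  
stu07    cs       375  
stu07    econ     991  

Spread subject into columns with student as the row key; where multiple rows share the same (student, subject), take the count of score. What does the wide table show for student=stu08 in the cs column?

Rows with student=stu08 and subject=cs: score values are 814, 161, 682.
3 rows match — count = 3.

3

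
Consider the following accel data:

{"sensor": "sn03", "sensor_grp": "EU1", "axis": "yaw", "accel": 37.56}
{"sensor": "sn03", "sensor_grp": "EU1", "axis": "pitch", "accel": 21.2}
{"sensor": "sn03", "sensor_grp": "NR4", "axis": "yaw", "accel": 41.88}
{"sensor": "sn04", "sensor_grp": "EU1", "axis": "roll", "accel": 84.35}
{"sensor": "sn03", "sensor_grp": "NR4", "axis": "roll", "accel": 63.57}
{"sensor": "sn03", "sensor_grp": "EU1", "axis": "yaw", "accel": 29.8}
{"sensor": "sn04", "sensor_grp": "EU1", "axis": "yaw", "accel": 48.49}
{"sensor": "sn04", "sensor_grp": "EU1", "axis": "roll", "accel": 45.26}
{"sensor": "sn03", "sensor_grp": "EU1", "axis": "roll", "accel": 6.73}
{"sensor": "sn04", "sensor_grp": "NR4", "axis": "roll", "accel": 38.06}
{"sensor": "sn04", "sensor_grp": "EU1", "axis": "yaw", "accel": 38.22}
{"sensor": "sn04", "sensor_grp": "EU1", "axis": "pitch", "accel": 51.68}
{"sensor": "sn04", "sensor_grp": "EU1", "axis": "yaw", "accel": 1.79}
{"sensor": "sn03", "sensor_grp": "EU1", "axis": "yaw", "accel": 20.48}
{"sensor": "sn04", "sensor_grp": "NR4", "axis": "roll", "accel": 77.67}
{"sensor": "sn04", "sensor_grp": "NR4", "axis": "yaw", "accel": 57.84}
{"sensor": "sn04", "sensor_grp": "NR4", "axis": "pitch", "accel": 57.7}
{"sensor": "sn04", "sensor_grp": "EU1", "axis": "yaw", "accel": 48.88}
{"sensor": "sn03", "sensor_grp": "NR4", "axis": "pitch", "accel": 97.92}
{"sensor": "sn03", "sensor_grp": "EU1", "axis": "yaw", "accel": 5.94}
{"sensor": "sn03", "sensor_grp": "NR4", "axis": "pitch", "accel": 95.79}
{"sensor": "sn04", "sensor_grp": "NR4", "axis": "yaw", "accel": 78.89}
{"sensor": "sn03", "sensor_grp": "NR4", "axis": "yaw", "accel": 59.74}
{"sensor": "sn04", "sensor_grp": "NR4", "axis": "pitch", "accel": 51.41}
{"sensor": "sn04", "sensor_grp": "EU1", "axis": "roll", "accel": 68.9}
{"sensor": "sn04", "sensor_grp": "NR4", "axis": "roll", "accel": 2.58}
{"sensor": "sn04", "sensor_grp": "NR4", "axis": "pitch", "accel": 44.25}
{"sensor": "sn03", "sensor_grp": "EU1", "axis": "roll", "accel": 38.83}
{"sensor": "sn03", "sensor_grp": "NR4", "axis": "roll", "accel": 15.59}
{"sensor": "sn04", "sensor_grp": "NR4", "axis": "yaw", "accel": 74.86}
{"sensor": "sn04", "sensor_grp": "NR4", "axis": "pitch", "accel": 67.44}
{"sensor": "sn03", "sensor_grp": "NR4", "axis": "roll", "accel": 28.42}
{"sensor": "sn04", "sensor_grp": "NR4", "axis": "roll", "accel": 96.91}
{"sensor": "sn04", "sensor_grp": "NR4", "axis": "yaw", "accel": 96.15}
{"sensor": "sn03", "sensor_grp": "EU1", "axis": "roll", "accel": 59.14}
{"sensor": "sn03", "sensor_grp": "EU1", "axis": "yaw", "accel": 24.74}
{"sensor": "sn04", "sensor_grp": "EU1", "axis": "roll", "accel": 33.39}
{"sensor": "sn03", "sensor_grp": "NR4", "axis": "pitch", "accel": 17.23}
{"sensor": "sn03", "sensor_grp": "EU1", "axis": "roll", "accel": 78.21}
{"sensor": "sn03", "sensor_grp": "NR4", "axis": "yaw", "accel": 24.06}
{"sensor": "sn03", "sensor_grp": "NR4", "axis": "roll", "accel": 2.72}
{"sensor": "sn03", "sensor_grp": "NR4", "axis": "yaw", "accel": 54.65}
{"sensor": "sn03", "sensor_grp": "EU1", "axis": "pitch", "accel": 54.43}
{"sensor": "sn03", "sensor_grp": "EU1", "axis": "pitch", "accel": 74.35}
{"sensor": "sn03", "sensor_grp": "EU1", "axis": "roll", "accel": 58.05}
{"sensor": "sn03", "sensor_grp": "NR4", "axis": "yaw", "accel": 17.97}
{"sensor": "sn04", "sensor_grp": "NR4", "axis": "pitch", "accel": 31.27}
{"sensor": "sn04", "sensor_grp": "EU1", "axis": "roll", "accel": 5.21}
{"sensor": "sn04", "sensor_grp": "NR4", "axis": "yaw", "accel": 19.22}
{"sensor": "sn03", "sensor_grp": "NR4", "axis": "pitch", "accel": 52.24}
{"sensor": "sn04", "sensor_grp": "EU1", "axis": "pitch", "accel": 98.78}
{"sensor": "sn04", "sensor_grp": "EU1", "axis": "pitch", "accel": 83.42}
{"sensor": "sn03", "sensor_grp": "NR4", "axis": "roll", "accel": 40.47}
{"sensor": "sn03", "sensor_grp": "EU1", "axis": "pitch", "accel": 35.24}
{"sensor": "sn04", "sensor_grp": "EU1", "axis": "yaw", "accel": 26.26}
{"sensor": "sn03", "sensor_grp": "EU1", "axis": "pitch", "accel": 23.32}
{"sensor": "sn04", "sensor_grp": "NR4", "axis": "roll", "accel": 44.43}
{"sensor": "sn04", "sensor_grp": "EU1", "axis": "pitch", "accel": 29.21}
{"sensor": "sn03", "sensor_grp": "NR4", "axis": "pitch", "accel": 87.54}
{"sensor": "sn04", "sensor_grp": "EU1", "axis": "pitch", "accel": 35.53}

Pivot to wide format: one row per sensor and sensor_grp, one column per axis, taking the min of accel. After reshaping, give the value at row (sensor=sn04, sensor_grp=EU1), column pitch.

29.21

Rows with sensor=sn04, sensor_grp=EU1 and axis=pitch: accel values are 51.68, 98.78, 83.42, 29.21, 35.53.
min(51.68, 98.78, 83.42, 29.21, 35.53) = 29.21.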